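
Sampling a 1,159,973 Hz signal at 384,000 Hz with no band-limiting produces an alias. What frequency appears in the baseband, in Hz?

7,973 Hz

Nyquist = 384,000/2 = 192,000 Hz; 1,159,973 Hz exceeds it.
Alias = |1,159,973 − 3×384,000| = |1,159,973 − 1,152,000| = 7,973 Hz.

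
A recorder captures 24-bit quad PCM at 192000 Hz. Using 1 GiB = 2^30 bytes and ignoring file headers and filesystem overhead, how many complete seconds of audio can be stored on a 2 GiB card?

Uncompressed byte rate = 192,000 × 3 × 4 = 2,304,000 bytes/s.
Capacity = 2 × 1,073,741,824 = 2,147,483,648 bytes.
2,147,483,648 / 2,304,000 ≈ 932.07 s → 932 seconds.

932 seconds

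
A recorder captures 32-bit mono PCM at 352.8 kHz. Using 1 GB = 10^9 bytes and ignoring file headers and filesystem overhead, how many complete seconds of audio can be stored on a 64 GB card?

Uncompressed byte rate = 352,800 × 4 × 1 = 1,411,200 bytes/s.
Capacity = 64 × 1,000,000,000 = 64,000,000,000 bytes.
64,000,000,000 / 1,411,200 ≈ 45351.47 s → 45,351 seconds.

45,351 seconds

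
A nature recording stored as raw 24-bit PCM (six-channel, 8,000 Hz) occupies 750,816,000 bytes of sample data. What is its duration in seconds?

Byte rate = 8,000 × 3 × 6 = 144,000 bytes/s.
Duration = 750,816,000 / 144,000 = 5,214 s.

5,214 seconds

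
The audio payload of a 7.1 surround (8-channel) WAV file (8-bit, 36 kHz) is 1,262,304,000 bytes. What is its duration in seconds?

4,383 seconds

Byte rate = 36,000 × 1 × 8 = 288,000 bytes/s.
Duration = 1,262,304,000 / 288,000 = 4,383 s.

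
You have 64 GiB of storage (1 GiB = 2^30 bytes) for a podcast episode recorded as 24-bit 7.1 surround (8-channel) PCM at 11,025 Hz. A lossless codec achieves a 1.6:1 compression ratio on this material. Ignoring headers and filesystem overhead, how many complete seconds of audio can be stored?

415,537 seconds

Uncompressed byte rate = 11,025 × 3 × 8 = 264,600 bytes/s.
After 1.6:1 compression, effective rate ≈ 165375 bytes/s.
Capacity = 64 × 1,073,741,824 = 68,719,476,736 bytes.
68,719,476,736 / effective rate ≈ 415537.27 s → 415,537 seconds.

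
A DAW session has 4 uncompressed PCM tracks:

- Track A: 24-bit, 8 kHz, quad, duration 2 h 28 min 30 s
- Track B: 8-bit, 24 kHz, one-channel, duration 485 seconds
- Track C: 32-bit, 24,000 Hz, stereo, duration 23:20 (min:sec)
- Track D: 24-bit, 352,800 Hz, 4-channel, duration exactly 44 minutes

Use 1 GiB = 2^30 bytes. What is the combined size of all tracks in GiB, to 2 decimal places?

Track A: 2 h 28 min 30 s = 8,910 s; 8,000 × 8,910 × 3 × 4 = 855,360,000 bytes.
Track B: 24,000 × 485 × 1 × 1 = 11,640,000 bytes.
Track C: 23:20 (min:sec) = 1,400 s; 24,000 × 1,400 × 4 × 2 = 268,800,000 bytes.
Track D: exactly 44 minutes = 2,640 s; 352,800 × 2,640 × 3 × 4 = 11,176,704,000 bytes.
Total = 12,312,504,000 bytes = 11.47 GiB.

11.47 GiB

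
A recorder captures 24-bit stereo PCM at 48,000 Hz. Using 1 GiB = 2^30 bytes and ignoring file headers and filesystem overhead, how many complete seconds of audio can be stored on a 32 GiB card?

Uncompressed byte rate = 48,000 × 3 × 2 = 288,000 bytes/s.
Capacity = 32 × 1,073,741,824 = 34,359,738,368 bytes.
34,359,738,368 / 288,000 ≈ 119304.65 s → 119,304 seconds.

119,304 seconds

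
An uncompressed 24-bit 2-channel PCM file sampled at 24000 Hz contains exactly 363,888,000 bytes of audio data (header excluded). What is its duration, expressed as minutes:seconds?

Byte rate = 24,000 × 3 × 2 = 144,000 bytes/s.
Duration = 363,888,000 / 144,000 = 2,527 s.
2,527 s = 42:07.

42:07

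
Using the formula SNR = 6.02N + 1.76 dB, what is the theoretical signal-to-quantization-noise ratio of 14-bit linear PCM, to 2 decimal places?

86.04 dB

6.02 × 14 + 1.76 = 86.04 dB.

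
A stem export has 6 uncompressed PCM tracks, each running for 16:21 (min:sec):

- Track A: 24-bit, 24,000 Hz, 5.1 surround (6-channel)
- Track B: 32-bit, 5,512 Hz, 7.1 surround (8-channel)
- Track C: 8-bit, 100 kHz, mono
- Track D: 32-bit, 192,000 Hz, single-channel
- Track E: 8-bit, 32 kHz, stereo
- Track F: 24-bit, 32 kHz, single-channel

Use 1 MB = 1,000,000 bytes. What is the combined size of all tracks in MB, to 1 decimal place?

1605.3 MB

16:21 (min:sec) = 981 s.
Track A: 24,000 × 981 × 3 × 6 = 423,792,000 bytes.
Track B: 5,512 × 981 × 4 × 8 = 173,032,704 bytes.
Track C: 100,000 × 981 × 1 × 1 = 98,100,000 bytes.
Track D: 192,000 × 981 × 4 × 1 = 753,408,000 bytes.
Track E: 32,000 × 981 × 1 × 2 = 62,784,000 bytes.
Track F: 32,000 × 981 × 3 × 1 = 94,176,000 bytes.
Total = 1,605,292,704 bytes = 1605.3 MB.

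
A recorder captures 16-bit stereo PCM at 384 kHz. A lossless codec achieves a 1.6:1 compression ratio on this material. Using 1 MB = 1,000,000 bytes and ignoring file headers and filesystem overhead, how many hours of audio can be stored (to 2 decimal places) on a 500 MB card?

Uncompressed byte rate = 384,000 × 2 × 2 = 1,536,000 bytes/s.
After 1.6:1 compression, effective rate ≈ 960000 bytes/s.
Capacity = 500 × 1,000,000 = 500,000,000 bytes.
500,000,000 / effective rate ≈ 520.83 s → 0.14 hours.

0.14 hours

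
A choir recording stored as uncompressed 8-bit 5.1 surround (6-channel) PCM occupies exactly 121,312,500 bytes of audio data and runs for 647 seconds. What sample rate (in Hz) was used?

31,250 Hz

Bytes = sample_rate × seconds × bytes_per_sample × channels.
sample_rate = 121,312,500 / (647 × 1 × 6) = 121,312,500 / 3,882 = 31,250 Hz.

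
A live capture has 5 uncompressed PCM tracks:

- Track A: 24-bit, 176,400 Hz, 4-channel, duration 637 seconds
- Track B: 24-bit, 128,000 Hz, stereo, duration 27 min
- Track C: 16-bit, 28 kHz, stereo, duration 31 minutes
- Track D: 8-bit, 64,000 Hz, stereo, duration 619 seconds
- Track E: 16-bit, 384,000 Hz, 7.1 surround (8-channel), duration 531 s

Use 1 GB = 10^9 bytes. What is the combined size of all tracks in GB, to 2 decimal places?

Track A: 176,400 × 637 × 3 × 4 = 1,348,401,600 bytes.
Track B: 27 min = 1,620 s; 128,000 × 1,620 × 3 × 2 = 1,244,160,000 bytes.
Track C: 31 minutes = 1,860 s; 28,000 × 1,860 × 2 × 2 = 208,320,000 bytes.
Track D: 64,000 × 619 × 1 × 2 = 79,232,000 bytes.
Track E: 384,000 × 531 × 2 × 8 = 3,262,464,000 bytes.
Total = 6,142,577,600 bytes = 6.14 GB.

6.14 GB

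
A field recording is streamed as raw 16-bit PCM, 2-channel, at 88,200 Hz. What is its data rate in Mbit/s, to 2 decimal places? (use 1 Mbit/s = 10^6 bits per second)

Bit rate = 88,200 × 16 × 2 = 2,822,400 bits/s.
= 2.82 Mbit/s.

2.82 Mbit/s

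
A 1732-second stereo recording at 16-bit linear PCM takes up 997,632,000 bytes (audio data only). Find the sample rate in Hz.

Bytes = sample_rate × seconds × bytes_per_sample × channels.
sample_rate = 997,632,000 / (1,732 × 2 × 2) = 997,632,000 / 6,928 = 144,000 Hz.

144,000 Hz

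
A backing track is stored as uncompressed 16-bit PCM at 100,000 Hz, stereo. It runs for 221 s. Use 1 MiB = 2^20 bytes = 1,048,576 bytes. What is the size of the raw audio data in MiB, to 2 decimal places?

Bytes = 100,000 samples/s × 221 s × 2 bytes/sample × 2 ch = 88,400,000 bytes.
88,400,000 / 1,048,576 = 84.30 MiB.

84.30 MiB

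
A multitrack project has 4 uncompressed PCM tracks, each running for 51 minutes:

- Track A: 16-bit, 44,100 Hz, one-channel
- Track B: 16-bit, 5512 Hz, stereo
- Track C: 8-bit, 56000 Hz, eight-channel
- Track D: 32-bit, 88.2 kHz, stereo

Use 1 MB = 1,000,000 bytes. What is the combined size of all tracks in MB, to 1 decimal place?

3867.4 MB

51 minutes = 3,060 s.
Track A: 44,100 × 3,060 × 2 × 1 = 269,892,000 bytes.
Track B: 5,512 × 3,060 × 2 × 2 = 67,466,880 bytes.
Track C: 56,000 × 3,060 × 1 × 8 = 1,370,880,000 bytes.
Track D: 88,200 × 3,060 × 4 × 2 = 2,159,136,000 bytes.
Total = 3,867,374,880 bytes = 3867.4 MB.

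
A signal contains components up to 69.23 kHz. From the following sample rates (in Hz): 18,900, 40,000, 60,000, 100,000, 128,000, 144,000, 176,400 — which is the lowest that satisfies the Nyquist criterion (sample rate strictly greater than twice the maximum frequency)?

Need sample rate > 2 × 69,230 = 138,460 Hz.
Lowest listed rate above 138,460 Hz is 144,000 Hz.

144,000 Hz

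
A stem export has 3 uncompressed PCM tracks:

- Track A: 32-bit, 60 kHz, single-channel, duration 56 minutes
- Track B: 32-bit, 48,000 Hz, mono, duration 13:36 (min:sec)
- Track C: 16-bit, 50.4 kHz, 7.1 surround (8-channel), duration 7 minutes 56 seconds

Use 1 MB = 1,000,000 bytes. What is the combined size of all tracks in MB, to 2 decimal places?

1346.92 MB

Track A: 56 minutes = 3,360 s; 60,000 × 3,360 × 4 × 1 = 806,400,000 bytes.
Track B: 13:36 (min:sec) = 816 s; 48,000 × 816 × 4 × 1 = 156,672,000 bytes.
Track C: 7 minutes 56 seconds = 476 s; 50,400 × 476 × 2 × 8 = 383,846,400 bytes.
Total = 1,346,918,400 bytes = 1346.92 MB.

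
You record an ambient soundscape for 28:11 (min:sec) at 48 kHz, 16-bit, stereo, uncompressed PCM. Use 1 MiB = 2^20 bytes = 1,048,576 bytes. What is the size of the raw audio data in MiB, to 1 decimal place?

Duration = 28:11 (min:sec) = 1,691 s.
Bytes = 48,000 samples/s × 1,691 s × 2 bytes/sample × 2 ch = 324,672,000 bytes.
324,672,000 / 1,048,576 = 309.6 MiB.

309.6 MiB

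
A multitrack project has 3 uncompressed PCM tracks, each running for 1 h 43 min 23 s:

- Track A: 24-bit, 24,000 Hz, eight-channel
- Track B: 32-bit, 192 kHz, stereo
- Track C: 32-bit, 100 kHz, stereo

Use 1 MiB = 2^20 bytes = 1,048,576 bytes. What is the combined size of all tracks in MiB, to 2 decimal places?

17226.35 MiB

1 h 43 min 23 s = 6,203 s.
Track A: 24,000 × 6,203 × 3 × 8 = 3,572,928,000 bytes.
Track B: 192,000 × 6,203 × 4 × 2 = 9,527,808,000 bytes.
Track C: 100,000 × 6,203 × 4 × 2 = 4,962,400,000 bytes.
Total = 18,063,136,000 bytes = 17226.35 MiB.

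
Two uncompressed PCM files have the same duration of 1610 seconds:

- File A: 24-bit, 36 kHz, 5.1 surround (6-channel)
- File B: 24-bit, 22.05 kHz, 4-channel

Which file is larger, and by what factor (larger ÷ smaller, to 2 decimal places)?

File A: 36,000 × 3 × 6 = 648,000 bytes/s.
File B: 22,050 × 3 × 4 = 264,600 bytes/s.
File A is larger; ratio = 1,043,280,000 / 426,006,000 = 2.45.

File A, by a factor of 2.45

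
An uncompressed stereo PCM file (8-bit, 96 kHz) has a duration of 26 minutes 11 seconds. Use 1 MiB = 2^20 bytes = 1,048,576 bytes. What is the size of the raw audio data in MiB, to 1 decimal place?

287.7 MiB

Duration = 26 minutes 11 seconds = 1,571 s.
Bytes = 96,000 samples/s × 1,571 s × 1 bytes/sample × 2 ch = 301,632,000 bytes.
301,632,000 / 1,048,576 = 287.7 MiB.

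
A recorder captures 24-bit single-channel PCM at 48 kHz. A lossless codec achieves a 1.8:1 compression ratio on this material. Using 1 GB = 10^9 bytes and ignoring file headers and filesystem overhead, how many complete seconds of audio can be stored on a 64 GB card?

800,000 seconds

Uncompressed byte rate = 48,000 × 3 × 1 = 144,000 bytes/s.
After 1.8:1 compression, effective rate ≈ 80000 bytes/s.
Capacity = 64 × 1,000,000,000 = 64,000,000,000 bytes.
64,000,000,000 / effective rate ≈ 800000 s → 800,000 seconds.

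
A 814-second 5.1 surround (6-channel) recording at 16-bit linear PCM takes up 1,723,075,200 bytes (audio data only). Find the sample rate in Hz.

Bytes = sample_rate × seconds × bytes_per_sample × channels.
sample_rate = 1,723,075,200 / (814 × 2 × 6) = 1,723,075,200 / 9,768 = 176,400 Hz.

176,400 Hz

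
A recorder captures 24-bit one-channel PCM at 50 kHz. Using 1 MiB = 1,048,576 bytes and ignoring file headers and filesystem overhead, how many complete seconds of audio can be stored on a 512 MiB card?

3,579 seconds

Uncompressed byte rate = 50,000 × 3 × 1 = 150,000 bytes/s.
Capacity = 512 × 1,048,576 = 536,870,912 bytes.
536,870,912 / 150,000 ≈ 3579.14 s → 3,579 seconds.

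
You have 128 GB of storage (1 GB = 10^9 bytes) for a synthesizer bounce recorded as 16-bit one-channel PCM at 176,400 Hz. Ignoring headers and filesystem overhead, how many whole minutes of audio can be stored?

6,046 minutes

Uncompressed byte rate = 176,400 × 2 × 1 = 352,800 bytes/s.
Capacity = 128 × 1,000,000,000 = 128,000,000,000 bytes.
128,000,000,000 / 352,800 ≈ 362811.79 s → 6,046 minutes.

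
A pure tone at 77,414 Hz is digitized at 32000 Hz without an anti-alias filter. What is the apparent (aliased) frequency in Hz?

Nyquist = 32,000/2 = 16,000 Hz; 77,414 Hz exceeds it.
Alias = |77,414 − 2×32,000| = |77,414 − 64,000| = 13,414 Hz.

13,414 Hz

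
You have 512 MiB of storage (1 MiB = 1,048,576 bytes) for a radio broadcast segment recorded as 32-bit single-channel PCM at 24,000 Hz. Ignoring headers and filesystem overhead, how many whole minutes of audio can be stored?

93 minutes

Uncompressed byte rate = 24,000 × 4 × 1 = 96,000 bytes/s.
Capacity = 512 × 1,048,576 = 536,870,912 bytes.
536,870,912 / 96,000 ≈ 5592.41 s → 93 minutes.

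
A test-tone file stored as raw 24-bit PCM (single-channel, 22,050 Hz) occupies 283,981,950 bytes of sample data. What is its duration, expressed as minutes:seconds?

71:33

Byte rate = 22,050 × 3 × 1 = 66,150 bytes/s.
Duration = 283,981,950 / 66,150 = 4,293 s.
4,293 s = 71:33.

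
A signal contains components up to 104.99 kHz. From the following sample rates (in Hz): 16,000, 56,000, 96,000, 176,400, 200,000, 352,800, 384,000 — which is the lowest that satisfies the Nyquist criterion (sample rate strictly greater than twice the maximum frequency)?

352,800 Hz

Need sample rate > 2 × 104,990 = 209,980 Hz.
Lowest listed rate above 209,980 Hz is 352,800 Hz.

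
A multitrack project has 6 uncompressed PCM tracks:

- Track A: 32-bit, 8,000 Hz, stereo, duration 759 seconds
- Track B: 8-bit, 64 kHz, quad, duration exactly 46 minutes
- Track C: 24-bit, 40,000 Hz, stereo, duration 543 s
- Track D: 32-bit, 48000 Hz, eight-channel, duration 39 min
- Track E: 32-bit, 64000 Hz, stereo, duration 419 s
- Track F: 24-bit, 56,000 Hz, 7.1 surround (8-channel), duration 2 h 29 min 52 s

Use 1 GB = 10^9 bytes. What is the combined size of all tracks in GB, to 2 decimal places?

16.78 GB

Track A: 8,000 × 759 × 4 × 2 = 48,576,000 bytes.
Track B: exactly 46 minutes = 2,760 s; 64,000 × 2,760 × 1 × 4 = 706,560,000 bytes.
Track C: 40,000 × 543 × 3 × 2 = 130,320,000 bytes.
Track D: 39 min = 2,340 s; 48,000 × 2,340 × 4 × 8 = 3,594,240,000 bytes.
Track E: 64,000 × 419 × 4 × 2 = 214,528,000 bytes.
Track F: 2 h 29 min 52 s = 8,992 s; 56,000 × 8,992 × 3 × 8 = 12,085,248,000 bytes.
Total = 16,779,472,000 bytes = 16.78 GB.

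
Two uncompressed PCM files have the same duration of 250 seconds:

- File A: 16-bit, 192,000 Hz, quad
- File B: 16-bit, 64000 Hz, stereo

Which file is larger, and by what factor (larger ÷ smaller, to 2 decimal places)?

File A, by a factor of 6.00

File A: 192,000 × 2 × 4 = 1,536,000 bytes/s.
File B: 64,000 × 2 × 2 = 256,000 bytes/s.
File A is larger; ratio = 384,000,000 / 64,000,000 = 6.00.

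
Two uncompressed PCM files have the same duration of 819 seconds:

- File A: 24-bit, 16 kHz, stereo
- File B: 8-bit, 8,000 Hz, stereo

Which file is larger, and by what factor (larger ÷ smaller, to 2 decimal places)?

File A: 16,000 × 3 × 2 = 96,000 bytes/s.
File B: 8,000 × 1 × 2 = 16,000 bytes/s.
File A is larger; ratio = 78,624,000 / 13,104,000 = 6.00.

File A, by a factor of 6.00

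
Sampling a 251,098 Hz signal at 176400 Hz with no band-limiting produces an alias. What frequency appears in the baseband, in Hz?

74,698 Hz

Nyquist = 176,400/2 = 88,200 Hz; 251,098 Hz exceeds it.
Alias = |251,098 − 1×176,400| = |251,098 − 176,400| = 74,698 Hz.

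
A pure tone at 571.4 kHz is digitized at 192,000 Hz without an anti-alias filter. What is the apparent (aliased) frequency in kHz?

Nyquist = 192,000/2 = 96,000 Hz; 571,400 Hz exceeds it.
Alias = |571,400 − 3×192,000| = |571,400 − 576,000| = 4,600 Hz = 4.6 kHz.

4.6 kHz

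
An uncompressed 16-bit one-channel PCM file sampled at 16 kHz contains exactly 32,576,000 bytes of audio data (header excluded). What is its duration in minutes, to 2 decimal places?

Byte rate = 16,000 × 2 × 1 = 32,000 bytes/s.
Duration = 32,576,000 / 32,000 = 1,018 s.
1,018 s / 60 = 16.97 minutes.

16.97 minutes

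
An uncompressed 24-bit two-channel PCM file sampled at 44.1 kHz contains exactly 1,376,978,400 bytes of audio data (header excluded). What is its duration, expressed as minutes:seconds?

Byte rate = 44,100 × 3 × 2 = 264,600 bytes/s.
Duration = 1,376,978,400 / 264,600 = 5,204 s.
5,204 s = 86:44.

86:44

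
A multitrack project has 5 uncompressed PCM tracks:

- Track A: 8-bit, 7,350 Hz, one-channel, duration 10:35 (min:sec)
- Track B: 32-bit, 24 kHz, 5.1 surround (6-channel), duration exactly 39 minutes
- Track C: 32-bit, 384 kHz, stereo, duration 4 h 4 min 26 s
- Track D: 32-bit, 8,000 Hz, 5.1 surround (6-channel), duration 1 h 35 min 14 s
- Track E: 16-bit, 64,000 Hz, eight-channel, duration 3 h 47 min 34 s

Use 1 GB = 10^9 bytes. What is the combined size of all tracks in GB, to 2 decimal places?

Track A: 10:35 (min:sec) = 635 s; 7,350 × 635 × 1 × 1 = 4,667,250 bytes.
Track B: exactly 39 minutes = 2,340 s; 24,000 × 2,340 × 4 × 6 = 1,347,840,000 bytes.
Track C: 4 h 4 min 26 s = 14,666 s; 384,000 × 14,666 × 4 × 2 = 45,053,952,000 bytes.
Track D: 1 h 35 min 14 s = 5,714 s; 8,000 × 5,714 × 4 × 6 = 1,097,088,000 bytes.
Track E: 3 h 47 min 34 s = 13,654 s; 64,000 × 13,654 × 2 × 8 = 13,981,696,000 bytes.
Total = 61,485,243,250 bytes = 61.49 GB.

61.49 GB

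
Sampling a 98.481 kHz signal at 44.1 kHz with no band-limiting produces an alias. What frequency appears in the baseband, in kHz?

Nyquist = 44,100/2 = 22,050 Hz; 98,481 Hz exceeds it.
Alias = |98,481 − 2×44,100| = |98,481 − 88,200| = 10,281 Hz = 10.281 kHz.

10.281 kHz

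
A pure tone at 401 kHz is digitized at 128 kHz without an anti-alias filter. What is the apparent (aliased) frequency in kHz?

Nyquist = 128,000/2 = 64,000 Hz; 401,000 Hz exceeds it.
Alias = |401,000 − 3×128,000| = |401,000 − 384,000| = 17,000 Hz = 17 kHz.

17 kHz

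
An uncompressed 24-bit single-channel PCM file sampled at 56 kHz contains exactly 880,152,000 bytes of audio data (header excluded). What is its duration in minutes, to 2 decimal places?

Byte rate = 56,000 × 3 × 1 = 168,000 bytes/s.
Duration = 880,152,000 / 168,000 = 5,239 s.
5,239 s / 60 = 87.32 minutes.

87.32 minutes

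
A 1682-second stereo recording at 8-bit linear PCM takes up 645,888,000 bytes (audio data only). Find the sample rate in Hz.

192,000 Hz

Bytes = sample_rate × seconds × bytes_per_sample × channels.
sample_rate = 645,888,000 / (1,682 × 1 × 2) = 645,888,000 / 3,364 = 192,000 Hz.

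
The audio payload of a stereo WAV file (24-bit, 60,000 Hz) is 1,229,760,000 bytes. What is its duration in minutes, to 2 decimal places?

56.93 minutes

Byte rate = 60,000 × 3 × 2 = 360,000 bytes/s.
Duration = 1,229,760,000 / 360,000 = 3,416 s.
3,416 s / 60 = 56.93 minutes.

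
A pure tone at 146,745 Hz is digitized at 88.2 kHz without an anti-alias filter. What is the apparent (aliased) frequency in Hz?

Nyquist = 88,200/2 = 44,100 Hz; 146,745 Hz exceeds it.
Alias = |146,745 − 2×88,200| = |146,745 − 176,400| = 29,655 Hz.

29,655 Hz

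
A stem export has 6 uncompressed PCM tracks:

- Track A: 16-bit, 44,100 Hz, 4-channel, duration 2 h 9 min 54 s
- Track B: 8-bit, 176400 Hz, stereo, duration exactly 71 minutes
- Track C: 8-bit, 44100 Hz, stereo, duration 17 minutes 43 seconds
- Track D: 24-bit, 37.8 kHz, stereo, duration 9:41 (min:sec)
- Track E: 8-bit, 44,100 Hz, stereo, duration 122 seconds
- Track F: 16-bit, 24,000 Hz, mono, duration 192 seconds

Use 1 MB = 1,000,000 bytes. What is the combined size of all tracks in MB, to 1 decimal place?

4498.2 MB

Track A: 2 h 9 min 54 s = 7,794 s; 44,100 × 7,794 × 2 × 4 = 2,749,723,200 bytes.
Track B: exactly 71 minutes = 4,260 s; 176,400 × 4,260 × 1 × 2 = 1,502,928,000 bytes.
Track C: 17 minutes 43 seconds = 1,063 s; 44,100 × 1,063 × 1 × 2 = 93,756,600 bytes.
Track D: 9:41 (min:sec) = 581 s; 37,800 × 581 × 3 × 2 = 131,770,800 bytes.
Track E: 44,100 × 122 × 1 × 2 = 10,760,400 bytes.
Track F: 24,000 × 192 × 2 × 1 = 9,216,000 bytes.
Total = 4,498,155,000 bytes = 4498.2 MB.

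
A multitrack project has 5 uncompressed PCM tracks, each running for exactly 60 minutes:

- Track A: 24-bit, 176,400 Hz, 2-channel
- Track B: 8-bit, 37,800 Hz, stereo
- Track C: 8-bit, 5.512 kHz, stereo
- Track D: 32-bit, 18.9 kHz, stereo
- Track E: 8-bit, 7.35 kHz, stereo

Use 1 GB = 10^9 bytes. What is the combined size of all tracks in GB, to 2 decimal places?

4.72 GB

exactly 60 minutes = 3,600 s.
Track A: 176,400 × 3,600 × 3 × 2 = 3,810,240,000 bytes.
Track B: 37,800 × 3,600 × 1 × 2 = 272,160,000 bytes.
Track C: 5,512 × 3,600 × 1 × 2 = 39,686,400 bytes.
Track D: 18,900 × 3,600 × 4 × 2 = 544,320,000 bytes.
Track E: 7,350 × 3,600 × 1 × 2 = 52,920,000 bytes.
Total = 4,719,326,400 bytes = 4.72 GB.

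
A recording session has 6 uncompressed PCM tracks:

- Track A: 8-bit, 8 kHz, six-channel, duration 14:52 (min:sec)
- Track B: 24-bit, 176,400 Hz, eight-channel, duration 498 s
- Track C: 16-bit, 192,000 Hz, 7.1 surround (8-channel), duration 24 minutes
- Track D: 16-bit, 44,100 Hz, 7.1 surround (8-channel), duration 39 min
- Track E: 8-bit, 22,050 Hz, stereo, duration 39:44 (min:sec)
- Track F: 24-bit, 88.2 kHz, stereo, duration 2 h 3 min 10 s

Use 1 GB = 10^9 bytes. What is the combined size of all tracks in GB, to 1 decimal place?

Track A: 14:52 (min:sec) = 892 s; 8,000 × 892 × 1 × 6 = 42,816,000 bytes.
Track B: 176,400 × 498 × 3 × 8 = 2,108,332,800 bytes.
Track C: 24 minutes = 1,440 s; 192,000 × 1,440 × 2 × 8 = 4,423,680,000 bytes.
Track D: 39 min = 2,340 s; 44,100 × 2,340 × 2 × 8 = 1,651,104,000 bytes.
Track E: 39:44 (min:sec) = 2,384 s; 22,050 × 2,384 × 1 × 2 = 105,134,400 bytes.
Track F: 2 h 3 min 10 s = 7,390 s; 88,200 × 7,390 × 3 × 2 = 3,910,788,000 bytes.
Total = 12,241,855,200 bytes = 12.2 GB.

12.2 GB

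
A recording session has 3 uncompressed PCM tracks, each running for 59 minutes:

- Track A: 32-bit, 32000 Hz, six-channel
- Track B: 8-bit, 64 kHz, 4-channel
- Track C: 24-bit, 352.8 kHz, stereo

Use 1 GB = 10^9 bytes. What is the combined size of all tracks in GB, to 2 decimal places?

59 minutes = 3,540 s.
Track A: 32,000 × 3,540 × 4 × 6 = 2,718,720,000 bytes.
Track B: 64,000 × 3,540 × 1 × 4 = 906,240,000 bytes.
Track C: 352,800 × 3,540 × 3 × 2 = 7,493,472,000 bytes.
Total = 11,118,432,000 bytes = 11.12 GB.

11.12 GB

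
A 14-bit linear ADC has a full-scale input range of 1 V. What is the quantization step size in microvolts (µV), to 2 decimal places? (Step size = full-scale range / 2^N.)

1 V / 2^14 = 1 / 16,384 V = 61.04 µV.

61.04 µV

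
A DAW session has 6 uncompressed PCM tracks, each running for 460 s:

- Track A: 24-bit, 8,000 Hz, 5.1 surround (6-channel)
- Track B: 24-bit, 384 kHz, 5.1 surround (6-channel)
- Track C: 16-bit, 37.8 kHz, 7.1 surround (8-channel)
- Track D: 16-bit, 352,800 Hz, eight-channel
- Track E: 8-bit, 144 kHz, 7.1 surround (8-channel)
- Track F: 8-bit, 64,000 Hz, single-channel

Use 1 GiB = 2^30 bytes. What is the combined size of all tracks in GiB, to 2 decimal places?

Track A: 8,000 × 460 × 3 × 6 = 66,240,000 bytes.
Track B: 384,000 × 460 × 3 × 6 = 3,179,520,000 bytes.
Track C: 37,800 × 460 × 2 × 8 = 278,208,000 bytes.
Track D: 352,800 × 460 × 2 × 8 = 2,596,608,000 bytes.
Track E: 144,000 × 460 × 1 × 8 = 529,920,000 bytes.
Track F: 64,000 × 460 × 1 × 1 = 29,440,000 bytes.
Total = 6,679,936,000 bytes = 6.22 GiB.

6.22 GiB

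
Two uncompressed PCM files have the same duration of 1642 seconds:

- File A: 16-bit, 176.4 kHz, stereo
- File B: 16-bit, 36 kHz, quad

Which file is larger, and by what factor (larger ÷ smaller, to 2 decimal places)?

File A, by a factor of 2.45

File A: 176,400 × 2 × 2 = 705,600 bytes/s.
File B: 36,000 × 2 × 4 = 288,000 bytes/s.
File A is larger; ratio = 1,158,595,200 / 472,896,000 = 2.45.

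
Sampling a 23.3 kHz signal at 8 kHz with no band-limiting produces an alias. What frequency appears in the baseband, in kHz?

Nyquist = 8,000/2 = 4,000 Hz; 23,300 Hz exceeds it.
Alias = |23,300 − 3×8,000| = |23,300 − 24,000| = 700 Hz = 0.7 kHz.

0.7 kHz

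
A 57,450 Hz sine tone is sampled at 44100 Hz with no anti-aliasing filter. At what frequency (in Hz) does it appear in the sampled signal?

13,350 Hz

Nyquist = 44,100/2 = 22,050 Hz; 57,450 Hz exceeds it.
Alias = |57,450 − 1×44,100| = |57,450 − 44,100| = 13,350 Hz.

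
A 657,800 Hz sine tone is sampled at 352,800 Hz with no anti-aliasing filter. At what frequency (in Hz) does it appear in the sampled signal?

47,800 Hz

Nyquist = 352,800/2 = 176,400 Hz; 657,800 Hz exceeds it.
Alias = |657,800 − 2×352,800| = |657,800 − 705,600| = 47,800 Hz.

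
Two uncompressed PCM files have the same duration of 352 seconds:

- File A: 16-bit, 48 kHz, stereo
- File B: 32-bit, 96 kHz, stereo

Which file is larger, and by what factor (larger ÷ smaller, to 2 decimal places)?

File B, by a factor of 4.00

File A: 48,000 × 2 × 2 = 192,000 bytes/s.
File B: 96,000 × 4 × 2 = 768,000 bytes/s.
File B is larger; ratio = 270,336,000 / 67,584,000 = 4.00.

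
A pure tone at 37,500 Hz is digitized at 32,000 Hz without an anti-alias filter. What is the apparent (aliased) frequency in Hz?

Nyquist = 32,000/2 = 16,000 Hz; 37,500 Hz exceeds it.
Alias = |37,500 − 1×32,000| = |37,500 − 32,000| = 5,500 Hz.

5,500 Hz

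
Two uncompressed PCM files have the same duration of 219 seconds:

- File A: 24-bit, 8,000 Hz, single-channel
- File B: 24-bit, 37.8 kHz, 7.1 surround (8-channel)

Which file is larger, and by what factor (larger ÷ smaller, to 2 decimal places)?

File B, by a factor of 37.80

File A: 8,000 × 3 × 1 = 24,000 bytes/s.
File B: 37,800 × 3 × 8 = 907,200 bytes/s.
File B is larger; ratio = 198,676,800 / 5,256,000 = 37.80.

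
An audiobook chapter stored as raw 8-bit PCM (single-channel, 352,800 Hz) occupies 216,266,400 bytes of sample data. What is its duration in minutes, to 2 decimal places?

Byte rate = 352,800 × 1 × 1 = 352,800 bytes/s.
Duration = 216,266,400 / 352,800 = 613 s.
613 s / 60 = 10.22 minutes.

10.22 minutes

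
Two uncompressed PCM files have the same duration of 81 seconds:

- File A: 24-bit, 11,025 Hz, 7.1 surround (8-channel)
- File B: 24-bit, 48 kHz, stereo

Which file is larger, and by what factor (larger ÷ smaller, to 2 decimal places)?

File B, by a factor of 1.09

File A: 11,025 × 3 × 8 = 264,600 bytes/s.
File B: 48,000 × 3 × 2 = 288,000 bytes/s.
File B is larger; ratio = 23,328,000 / 21,432,600 = 1.09.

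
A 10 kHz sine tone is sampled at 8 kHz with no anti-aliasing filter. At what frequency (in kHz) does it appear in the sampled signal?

2 kHz

Nyquist = 8,000/2 = 4,000 Hz; 10,000 Hz exceeds it.
Alias = |10,000 − 1×8,000| = |10,000 − 8,000| = 2,000 Hz = 2 kHz.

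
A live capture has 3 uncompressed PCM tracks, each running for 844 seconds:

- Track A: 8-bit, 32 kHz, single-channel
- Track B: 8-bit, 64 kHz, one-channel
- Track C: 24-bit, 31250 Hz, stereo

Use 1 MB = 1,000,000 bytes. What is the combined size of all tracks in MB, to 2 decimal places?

239.27 MB

Track A: 32,000 × 844 × 1 × 1 = 27,008,000 bytes.
Track B: 64,000 × 844 × 1 × 1 = 54,016,000 bytes.
Track C: 31,250 × 844 × 3 × 2 = 158,250,000 bytes.
Total = 239,274,000 bytes = 239.27 MB.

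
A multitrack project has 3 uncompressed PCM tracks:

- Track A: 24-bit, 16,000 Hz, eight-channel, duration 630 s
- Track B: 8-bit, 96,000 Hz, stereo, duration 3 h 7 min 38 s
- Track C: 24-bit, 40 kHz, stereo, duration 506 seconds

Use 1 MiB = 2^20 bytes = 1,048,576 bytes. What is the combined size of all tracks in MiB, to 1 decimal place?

2407.9 MiB

Track A: 16,000 × 630 × 3 × 8 = 241,920,000 bytes.
Track B: 3 h 7 min 38 s = 11,258 s; 96,000 × 11,258 × 1 × 2 = 2,161,536,000 bytes.
Track C: 40,000 × 506 × 3 × 2 = 121,440,000 bytes.
Total = 2,524,896,000 bytes = 2407.9 MiB.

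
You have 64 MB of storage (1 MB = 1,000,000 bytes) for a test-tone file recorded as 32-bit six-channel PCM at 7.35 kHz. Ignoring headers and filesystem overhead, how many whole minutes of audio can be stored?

6 minutes

Uncompressed byte rate = 7,350 × 4 × 6 = 176,400 bytes/s.
Capacity = 64 × 1,000,000 = 64,000,000 bytes.
64,000,000 / 176,400 ≈ 362.81 s → 6 minutes.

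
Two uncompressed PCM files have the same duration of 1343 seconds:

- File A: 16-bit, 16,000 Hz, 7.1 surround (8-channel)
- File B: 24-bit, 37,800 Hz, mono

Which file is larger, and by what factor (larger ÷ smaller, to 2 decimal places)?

File A: 16,000 × 2 × 8 = 256,000 bytes/s.
File B: 37,800 × 3 × 1 = 113,400 bytes/s.
File A is larger; ratio = 343,808,000 / 152,296,200 = 2.26.

File A, by a factor of 2.26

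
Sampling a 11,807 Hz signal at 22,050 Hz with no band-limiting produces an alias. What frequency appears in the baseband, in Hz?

Nyquist = 22,050/2 = 11,025 Hz; 11,807 Hz exceeds it.
Alias = |11,807 − 1×22,050| = |11,807 − 22,050| = 10,243 Hz.

10,243 Hz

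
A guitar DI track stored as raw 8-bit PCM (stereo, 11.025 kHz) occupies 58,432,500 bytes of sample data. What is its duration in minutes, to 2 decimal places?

Byte rate = 11,025 × 1 × 2 = 22,050 bytes/s.
Duration = 58,432,500 / 22,050 = 2,650 s.
2,650 s / 60 = 44.17 minutes.

44.17 minutes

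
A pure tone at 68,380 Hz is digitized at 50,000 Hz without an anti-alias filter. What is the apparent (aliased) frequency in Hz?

Nyquist = 50,000/2 = 25,000 Hz; 68,380 Hz exceeds it.
Alias = |68,380 − 1×50,000| = |68,380 − 50,000| = 18,380 Hz.

18,380 Hz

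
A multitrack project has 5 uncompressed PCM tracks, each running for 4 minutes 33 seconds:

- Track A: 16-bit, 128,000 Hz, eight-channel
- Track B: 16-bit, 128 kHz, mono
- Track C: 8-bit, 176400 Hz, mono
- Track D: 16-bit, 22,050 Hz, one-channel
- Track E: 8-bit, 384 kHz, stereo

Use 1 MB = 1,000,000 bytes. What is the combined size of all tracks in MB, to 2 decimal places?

898.85 MB

4 minutes 33 seconds = 273 s.
Track A: 128,000 × 273 × 2 × 8 = 559,104,000 bytes.
Track B: 128,000 × 273 × 2 × 1 = 69,888,000 bytes.
Track C: 176,400 × 273 × 1 × 1 = 48,157,200 bytes.
Track D: 22,050 × 273 × 2 × 1 = 12,039,300 bytes.
Track E: 384,000 × 273 × 1 × 2 = 209,664,000 bytes.
Total = 898,852,500 bytes = 898.85 MB.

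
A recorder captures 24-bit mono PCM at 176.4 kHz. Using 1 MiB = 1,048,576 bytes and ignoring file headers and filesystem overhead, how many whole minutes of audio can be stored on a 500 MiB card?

Uncompressed byte rate = 176,400 × 3 × 1 = 529,200 bytes/s.
Capacity = 500 × 1,048,576 = 524,288,000 bytes.
524,288,000 / 529,200 ≈ 990.72 s → 16 minutes.

16 minutes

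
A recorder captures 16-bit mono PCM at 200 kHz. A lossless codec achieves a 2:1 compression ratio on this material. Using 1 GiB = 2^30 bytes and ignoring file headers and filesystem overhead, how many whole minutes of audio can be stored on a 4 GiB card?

357 minutes

Uncompressed byte rate = 200,000 × 2 × 1 = 400,000 bytes/s.
After 2:1 compression, effective rate ≈ 200000 bytes/s.
Capacity = 4 × 1,073,741,824 = 4,294,967,296 bytes.
4,294,967,296 / effective rate ≈ 21474.84 s → 357 minutes.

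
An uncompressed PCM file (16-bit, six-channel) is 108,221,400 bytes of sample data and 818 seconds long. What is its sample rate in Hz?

Bytes = sample_rate × seconds × bytes_per_sample × channels.
sample_rate = 108,221,400 / (818 × 2 × 6) = 108,221,400 / 9,816 = 11,025 Hz.

11,025 Hz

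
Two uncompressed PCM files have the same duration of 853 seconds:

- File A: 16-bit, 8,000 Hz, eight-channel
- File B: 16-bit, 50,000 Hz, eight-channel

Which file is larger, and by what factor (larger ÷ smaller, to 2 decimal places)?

File A: 8,000 × 2 × 8 = 128,000 bytes/s.
File B: 50,000 × 2 × 8 = 800,000 bytes/s.
File B is larger; ratio = 682,400,000 / 109,184,000 = 6.25.

File B, by a factor of 6.25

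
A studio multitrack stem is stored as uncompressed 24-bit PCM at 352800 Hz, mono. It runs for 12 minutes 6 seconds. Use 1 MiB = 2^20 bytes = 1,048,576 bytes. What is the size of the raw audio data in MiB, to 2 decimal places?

732.80 MiB

Duration = 12 minutes 6 seconds = 726 s.
Bytes = 352,800 samples/s × 726 s × 3 bytes/sample × 1 ch = 768,398,400 bytes.
768,398,400 / 1,048,576 = 732.80 MiB.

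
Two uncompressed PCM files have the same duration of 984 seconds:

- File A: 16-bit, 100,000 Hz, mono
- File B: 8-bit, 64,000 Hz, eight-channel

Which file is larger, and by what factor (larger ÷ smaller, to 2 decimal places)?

File B, by a factor of 2.56

File A: 100,000 × 2 × 1 = 200,000 bytes/s.
File B: 64,000 × 1 × 8 = 512,000 bytes/s.
File B is larger; ratio = 503,808,000 / 196,800,000 = 2.56.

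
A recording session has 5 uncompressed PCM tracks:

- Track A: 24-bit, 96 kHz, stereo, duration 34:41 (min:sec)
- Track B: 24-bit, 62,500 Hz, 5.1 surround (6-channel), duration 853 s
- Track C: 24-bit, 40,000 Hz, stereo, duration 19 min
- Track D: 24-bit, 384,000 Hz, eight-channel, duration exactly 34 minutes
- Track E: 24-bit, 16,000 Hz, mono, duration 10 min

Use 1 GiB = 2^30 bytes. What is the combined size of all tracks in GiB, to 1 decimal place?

19.8 GiB

Track A: 34:41 (min:sec) = 2,081 s; 96,000 × 2,081 × 3 × 2 = 1,198,656,000 bytes.
Track B: 62,500 × 853 × 3 × 6 = 959,625,000 bytes.
Track C: 19 min = 1,140 s; 40,000 × 1,140 × 3 × 2 = 273,600,000 bytes.
Track D: exactly 34 minutes = 2,040 s; 384,000 × 2,040 × 3 × 8 = 18,800,640,000 bytes.
Track E: 10 min = 600 s; 16,000 × 600 × 3 × 1 = 28,800,000 bytes.
Total = 21,261,321,000 bytes = 19.8 GiB.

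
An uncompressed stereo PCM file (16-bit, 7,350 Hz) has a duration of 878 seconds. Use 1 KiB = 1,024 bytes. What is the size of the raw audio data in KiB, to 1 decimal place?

25208.2 KiB

Bytes = 7,350 samples/s × 878 s × 2 bytes/sample × 2 ch = 25,813,200 bytes.
25,813,200 / 1,024 = 25208.2 KiB.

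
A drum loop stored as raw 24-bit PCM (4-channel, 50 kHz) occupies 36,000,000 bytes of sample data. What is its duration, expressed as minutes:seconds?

1:00

Byte rate = 50,000 × 3 × 4 = 600,000 bytes/s.
Duration = 36,000,000 / 600,000 = 60 s.
60 s = 1:00.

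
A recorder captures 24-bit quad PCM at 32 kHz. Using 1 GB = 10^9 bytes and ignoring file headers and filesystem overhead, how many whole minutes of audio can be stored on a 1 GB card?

Uncompressed byte rate = 32,000 × 3 × 4 = 384,000 bytes/s.
Capacity = 1 × 1,000,000,000 = 1,000,000,000 bytes.
1,000,000,000 / 384,000 ≈ 2604.17 s → 43 minutes.

43 minutes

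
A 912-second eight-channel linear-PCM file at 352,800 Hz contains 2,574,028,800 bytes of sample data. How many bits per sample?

Bytes per sample = 2,574,028,800 / (352,800 × 912 × 8) = 2,574,028,800 / 2,574,028,800 = 1.
Bit depth = 1 × 8 = 8 bits.

8 bits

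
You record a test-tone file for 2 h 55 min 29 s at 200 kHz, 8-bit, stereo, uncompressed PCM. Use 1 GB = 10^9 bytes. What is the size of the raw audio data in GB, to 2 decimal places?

4.21 GB

Duration = 2 h 55 min 29 s = 10,529 s.
Bytes = 200,000 samples/s × 10,529 s × 1 bytes/sample × 2 ch = 4,211,600,000 bytes.
4,211,600,000 / 1,000,000,000 = 4.21 GB.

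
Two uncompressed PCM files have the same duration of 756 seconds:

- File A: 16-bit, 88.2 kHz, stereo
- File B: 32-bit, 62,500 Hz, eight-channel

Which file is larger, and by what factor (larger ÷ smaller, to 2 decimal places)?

File B, by a factor of 5.67

File A: 88,200 × 2 × 2 = 352,800 bytes/s.
File B: 62,500 × 4 × 8 = 2,000,000 bytes/s.
File B is larger; ratio = 1,512,000,000 / 266,716,800 = 5.67.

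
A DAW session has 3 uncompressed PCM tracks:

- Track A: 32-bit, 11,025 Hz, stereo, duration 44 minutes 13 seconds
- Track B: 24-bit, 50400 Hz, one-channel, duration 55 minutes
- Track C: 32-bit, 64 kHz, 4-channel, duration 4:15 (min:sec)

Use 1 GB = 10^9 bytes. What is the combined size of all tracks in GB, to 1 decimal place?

1.0 GB

Track A: 44 minutes 13 seconds = 2,653 s; 11,025 × 2,653 × 4 × 2 = 233,994,600 bytes.
Track B: 55 minutes = 3,300 s; 50,400 × 3,300 × 3 × 1 = 498,960,000 bytes.
Track C: 4:15 (min:sec) = 255 s; 64,000 × 255 × 4 × 4 = 261,120,000 bytes.
Total = 994,074,600 bytes = 1.0 GB.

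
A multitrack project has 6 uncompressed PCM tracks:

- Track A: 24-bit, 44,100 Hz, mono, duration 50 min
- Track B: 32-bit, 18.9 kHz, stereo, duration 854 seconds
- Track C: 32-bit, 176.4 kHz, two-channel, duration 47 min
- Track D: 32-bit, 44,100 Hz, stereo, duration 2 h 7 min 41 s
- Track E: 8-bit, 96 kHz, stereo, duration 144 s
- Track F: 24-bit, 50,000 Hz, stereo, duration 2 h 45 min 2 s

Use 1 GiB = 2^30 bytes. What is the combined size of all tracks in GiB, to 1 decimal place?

Track A: 50 min = 3,000 s; 44,100 × 3,000 × 3 × 1 = 396,900,000 bytes.
Track B: 18,900 × 854 × 4 × 2 = 129,124,800 bytes.
Track C: 47 min = 2,820 s; 176,400 × 2,820 × 4 × 2 = 3,979,584,000 bytes.
Track D: 2 h 7 min 41 s = 7,661 s; 44,100 × 7,661 × 4 × 2 = 2,702,800,800 bytes.
Track E: 96,000 × 144 × 1 × 2 = 27,648,000 bytes.
Track F: 2 h 45 min 2 s = 9,902 s; 50,000 × 9,902 × 3 × 2 = 2,970,600,000 bytes.
Total = 10,206,657,600 bytes = 9.5 GiB.

9.5 GiB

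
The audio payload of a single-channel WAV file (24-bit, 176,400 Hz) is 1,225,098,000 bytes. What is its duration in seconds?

Byte rate = 176,400 × 3 × 1 = 529,200 bytes/s.
Duration = 1,225,098,000 / 529,200 = 2,315 s.

2,315 seconds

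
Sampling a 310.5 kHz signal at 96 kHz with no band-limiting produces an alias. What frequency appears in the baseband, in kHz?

22.5 kHz

Nyquist = 96,000/2 = 48,000 Hz; 310,500 Hz exceeds it.
Alias = |310,500 − 3×96,000| = |310,500 − 288,000| = 22,500 Hz = 22.5 kHz.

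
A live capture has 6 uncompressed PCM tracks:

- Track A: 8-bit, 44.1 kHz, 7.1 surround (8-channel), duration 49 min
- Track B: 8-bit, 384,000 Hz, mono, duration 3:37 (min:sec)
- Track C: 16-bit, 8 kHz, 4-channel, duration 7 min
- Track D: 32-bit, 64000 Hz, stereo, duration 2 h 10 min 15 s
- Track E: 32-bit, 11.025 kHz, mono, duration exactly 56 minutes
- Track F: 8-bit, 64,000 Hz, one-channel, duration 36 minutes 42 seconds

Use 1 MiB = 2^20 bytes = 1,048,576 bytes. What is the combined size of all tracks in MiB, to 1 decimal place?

Track A: 49 min = 2,940 s; 44,100 × 2,940 × 1 × 8 = 1,037,232,000 bytes.
Track B: 3:37 (min:sec) = 217 s; 384,000 × 217 × 1 × 1 = 83,328,000 bytes.
Track C: 7 min = 420 s; 8,000 × 420 × 2 × 4 = 26,880,000 bytes.
Track D: 2 h 10 min 15 s = 7,815 s; 64,000 × 7,815 × 4 × 2 = 4,001,280,000 bytes.
Track E: exactly 56 minutes = 3,360 s; 11,025 × 3,360 × 4 × 1 = 148,176,000 bytes.
Track F: 36 minutes 42 seconds = 2,202 s; 64,000 × 2,202 × 1 × 1 = 140,928,000 bytes.
Total = 5,437,824,000 bytes = 5185.9 MiB.

5185.9 MiB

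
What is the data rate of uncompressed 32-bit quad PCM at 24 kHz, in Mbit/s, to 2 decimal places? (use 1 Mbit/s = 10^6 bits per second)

3.07 Mbit/s

Bit rate = 24,000 × 32 × 4 = 3,072,000 bits/s.
= 3.07 Mbit/s.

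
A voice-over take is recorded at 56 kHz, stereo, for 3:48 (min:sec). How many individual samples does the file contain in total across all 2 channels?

25,536,000 samples

3:48 (min:sec) = 228 s.
56,000 × 228 s × 2 ch = 25,536,000 samples.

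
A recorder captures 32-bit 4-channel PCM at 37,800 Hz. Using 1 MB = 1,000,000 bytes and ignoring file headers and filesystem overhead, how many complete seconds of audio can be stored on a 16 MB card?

Uncompressed byte rate = 37,800 × 4 × 4 = 604,800 bytes/s.
Capacity = 16 × 1,000,000 = 16,000,000 bytes.
16,000,000 / 604,800 ≈ 26.46 s → 26 seconds.

26 seconds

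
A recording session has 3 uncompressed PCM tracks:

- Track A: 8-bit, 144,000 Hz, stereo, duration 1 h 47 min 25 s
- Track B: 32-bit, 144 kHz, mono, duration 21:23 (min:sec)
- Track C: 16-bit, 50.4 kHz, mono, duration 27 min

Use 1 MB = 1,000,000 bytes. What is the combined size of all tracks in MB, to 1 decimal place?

2758.5 MB

Track A: 1 h 47 min 25 s = 6,445 s; 144,000 × 6,445 × 1 × 2 = 1,856,160,000 bytes.
Track B: 21:23 (min:sec) = 1,283 s; 144,000 × 1,283 × 4 × 1 = 739,008,000 bytes.
Track C: 27 min = 1,620 s; 50,400 × 1,620 × 2 × 1 = 163,296,000 bytes.
Total = 2,758,464,000 bytes = 2758.5 MB.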